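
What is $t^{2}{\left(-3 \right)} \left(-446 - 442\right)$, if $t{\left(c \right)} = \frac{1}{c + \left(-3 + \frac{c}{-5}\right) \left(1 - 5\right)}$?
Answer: $- \frac{7400}{363} \approx -20.386$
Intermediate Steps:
$t{\left(c \right)} = \frac{1}{12 + \frac{9 c}{5}}$ ($t{\left(c \right)} = \frac{1}{c + \left(-3 + c \left(- \frac{1}{5}\right)\right) \left(-4\right)} = \frac{1}{c + \left(-3 - \frac{c}{5}\right) \left(-4\right)} = \frac{1}{c + \left(12 + \frac{4 c}{5}\right)} = \frac{1}{12 + \frac{9 c}{5}}$)
$t^{2}{\left(-3 \right)} \left(-446 - 442\right) = \left(\frac{5}{3 \left(20 + 3 \left(-3\right)\right)}\right)^{2} \left(-446 - 442\right) = \left(\frac{5}{3 \left(20 - 9\right)}\right)^{2} \left(-446 - 442\right) = \left(\frac{5}{3 \cdot 11}\right)^{2} \left(-888\right) = \left(\frac{5}{3} \cdot \frac{1}{11}\right)^{2} \left(-888\right) = \left(\frac{5}{33}\right)^{2} \left(-888\right) = \frac{25}{1089} \left(-888\right) = - \frac{7400}{363}$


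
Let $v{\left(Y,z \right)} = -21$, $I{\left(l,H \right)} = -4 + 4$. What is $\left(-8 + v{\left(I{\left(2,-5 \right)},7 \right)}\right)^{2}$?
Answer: $841$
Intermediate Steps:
$I{\left(l,H \right)} = 0$
$\left(-8 + v{\left(I{\left(2,-5 \right)},7 \right)}\right)^{2} = \left(-8 - 21\right)^{2} = \left(-29\right)^{2} = 841$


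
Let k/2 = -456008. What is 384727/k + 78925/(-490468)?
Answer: -49785551/85430608 ≈ -0.58276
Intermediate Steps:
k = -912016 (k = 2*(-456008) = -912016)
384727/k + 78925/(-490468) = 384727/(-912016) + 78925/(-490468) = 384727*(-1/912016) + 78925*(-1/490468) = -3233/7664 - 7175/44588 = -49785551/85430608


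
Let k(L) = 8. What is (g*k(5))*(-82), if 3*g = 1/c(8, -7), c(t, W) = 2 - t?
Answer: 328/9 ≈ 36.444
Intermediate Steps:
g = -1/18 (g = 1/(3*(2 - 1*8)) = 1/(3*(2 - 8)) = (⅓)/(-6) = (⅓)*(-⅙) = -1/18 ≈ -0.055556)
(g*k(5))*(-82) = -1/18*8*(-82) = -4/9*(-82) = 328/9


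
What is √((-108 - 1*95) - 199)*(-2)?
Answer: -2*I*√402 ≈ -40.1*I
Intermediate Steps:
√((-108 - 1*95) - 199)*(-2) = √((-108 - 95) - 199)*(-2) = √(-203 - 199)*(-2) = √(-402)*(-2) = (I*√402)*(-2) = -2*I*√402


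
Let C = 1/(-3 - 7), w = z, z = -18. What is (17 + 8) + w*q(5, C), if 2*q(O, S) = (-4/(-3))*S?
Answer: 131/5 ≈ 26.200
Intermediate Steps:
w = -18
C = -⅒ (C = 1/(-10) = -⅒ ≈ -0.10000)
q(O, S) = 2*S/3 (q(O, S) = ((-4/(-3))*S)/2 = ((-4*(-⅓))*S)/2 = (4*S/3)/2 = 2*S/3)
(17 + 8) + w*q(5, C) = (17 + 8) - 12*(-1)/10 = 25 - 18*(-1/15) = 25 + 6/5 = 131/5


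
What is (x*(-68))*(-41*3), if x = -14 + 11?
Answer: -25092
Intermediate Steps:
x = -3
(x*(-68))*(-41*3) = (-3*(-68))*(-41*3) = 204*(-123) = -25092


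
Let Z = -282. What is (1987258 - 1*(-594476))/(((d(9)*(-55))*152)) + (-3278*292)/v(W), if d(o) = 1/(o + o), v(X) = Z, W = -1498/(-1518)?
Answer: -637861303/294690 ≈ -2164.5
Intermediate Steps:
W = 749/759 (W = -1498*(-1/1518) = 749/759 ≈ 0.98682)
v(X) = -282
d(o) = 1/(2*o)
(1987258 - 1*(-594476))/(((d(9)*(-55))*152)) + (-3278*292)/v(W) = (1987258 - 1*(-594476))/(((((1/2)/9)*(-55))*152)) - 3278*292/(-282) = (1987258 + 594476)/(((((1/2)*(1/9))*(-55))*152)) - 957176*(-1/282) = 2581734/((((1/18)*(-55))*152)) + 478588/141 = 2581734/((-55/18*152)) + 478588/141 = 2581734/(-4180/9) + 478588/141 = 2581734*(-9/4180) + 478588/141 = -11617803/2090 + 478588/141 = -637861303/294690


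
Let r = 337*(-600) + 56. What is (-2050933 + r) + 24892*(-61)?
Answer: -3771489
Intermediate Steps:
r = -202144 (r = -202200 + 56 = -202144)
(-2050933 + r) + 24892*(-61) = (-2050933 - 202144) + 24892*(-61) = -2253077 - 1518412 = -3771489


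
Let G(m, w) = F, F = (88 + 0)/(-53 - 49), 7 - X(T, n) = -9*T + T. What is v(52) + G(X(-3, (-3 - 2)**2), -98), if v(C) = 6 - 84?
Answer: -4022/51 ≈ -78.863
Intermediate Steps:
X(T, n) = 7 + 8*T (X(T, n) = 7 - (-9*T + T) = 7 - (-8)*T = 7 + 8*T)
v(C) = -78
F = -44/51 (F = 88/(-102) = 88*(-1/102) = -44/51 ≈ -0.86275)
G(m, w) = -44/51
v(52) + G(X(-3, (-3 - 2)**2), -98) = -78 - 44/51 = -4022/51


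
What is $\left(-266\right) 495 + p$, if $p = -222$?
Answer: $-131892$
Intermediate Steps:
$\left(-266\right) 495 + p = \left(-266\right) 495 - 222 = -131670 - 222 = -131892$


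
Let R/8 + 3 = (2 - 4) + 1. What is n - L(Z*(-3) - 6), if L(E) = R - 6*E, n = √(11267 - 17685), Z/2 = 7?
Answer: -256 + I*√6418 ≈ -256.0 + 80.112*I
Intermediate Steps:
Z = 14 (Z = 2*7 = 14)
R = -32 (R = -24 + 8*((2 - 4) + 1) = -24 + 8*(-2 + 1) = -24 + 8*(-1) = -24 - 8 = -32)
n = I*√6418 (n = √(-6418) = I*√6418 ≈ 80.112*I)
L(E) = -32 - 6*E
n - L(Z*(-3) - 6) = I*√6418 - (-32 - 6*(14*(-3) - 6)) = I*√6418 - (-32 - 6*(-42 - 6)) = I*√6418 - (-32 - 6*(-48)) = I*√6418 - (-32 + 288) = I*√6418 - 1*256 = I*√6418 - 256 = -256 + I*√6418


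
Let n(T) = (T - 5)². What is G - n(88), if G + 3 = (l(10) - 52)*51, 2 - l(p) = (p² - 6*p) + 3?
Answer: -11635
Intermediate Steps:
n(T) = (-5 + T)²
l(p) = -1 - p² + 6*p (l(p) = 2 - ((p² - 6*p) + 3) = 2 - (3 + p² - 6*p) = 2 + (-3 - p² + 6*p) = -1 - p² + 6*p)
G = -4746 (G = -3 + ((-1 - 1*10² + 6*10) - 52)*51 = -3 + ((-1 - 1*100 + 60) - 52)*51 = -3 + ((-1 - 100 + 60) - 52)*51 = -3 + (-41 - 52)*51 = -3 - 93*51 = -3 - 4743 = -4746)
G - n(88) = -4746 - (-5 + 88)² = -4746 - 1*83² = -4746 - 1*6889 = -4746 - 6889 = -11635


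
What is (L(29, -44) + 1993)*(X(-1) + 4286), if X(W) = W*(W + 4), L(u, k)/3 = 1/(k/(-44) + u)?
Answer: 85364473/10 ≈ 8.5364e+6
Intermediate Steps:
L(u, k) = 3/(u - k/44) (L(u, k) = 3/(k/(-44) + u) = 3/(k*(-1/44) + u) = 3/(-k/44 + u) = 3/(u - k/44))
X(W) = W*(4 + W)
(L(29, -44) + 1993)*(X(-1) + 4286) = (132/(-1*(-44) + 44*29) + 1993)*(-(4 - 1) + 4286) = (132/(44 + 1276) + 1993)*(-1*3 + 4286) = (132/1320 + 1993)*(-3 + 4286) = (132*(1/1320) + 1993)*4283 = (1/10 + 1993)*4283 = (19931/10)*4283 = 85364473/10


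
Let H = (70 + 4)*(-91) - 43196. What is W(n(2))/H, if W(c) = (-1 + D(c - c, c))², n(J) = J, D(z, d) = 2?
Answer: -1/49930 ≈ -2.0028e-5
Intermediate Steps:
W(c) = 1 (W(c) = (-1 + 2)² = 1² = 1)
H = -49930 (H = 74*(-91) - 43196 = -6734 - 43196 = -49930)
W(n(2))/H = 1/(-49930) = 1*(-1/49930) = -1/49930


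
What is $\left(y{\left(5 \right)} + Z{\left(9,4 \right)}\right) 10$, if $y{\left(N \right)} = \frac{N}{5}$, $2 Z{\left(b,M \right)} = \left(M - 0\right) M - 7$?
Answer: $55$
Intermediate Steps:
$Z{\left(b,M \right)} = - \frac{7}{2} + \frac{M^{2}}{2}$ ($Z{\left(b,M \right)} = \frac{\left(M - 0\right) M - 7}{2} = \frac{\left(M + 0\right) M - 7}{2} = \frac{M M - 7}{2} = \frac{M^{2} - 7}{2} = \frac{-7 + M^{2}}{2} = - \frac{7}{2} + \frac{M^{2}}{2}$)
$y{\left(N \right)} = \frac{N}{5}$ ($y{\left(N \right)} = N \frac{1}{5} = \frac{N}{5}$)
$\left(y{\left(5 \right)} + Z{\left(9,4 \right)}\right) 10 = \left(\frac{1}{5} \cdot 5 - \left(\frac{7}{2} - \frac{4^{2}}{2}\right)\right) 10 = \left(1 + \left(- \frac{7}{2} + \frac{1}{2} \cdot 16\right)\right) 10 = \left(1 + \left(- \frac{7}{2} + 8\right)\right) 10 = \left(1 + \frac{9}{2}\right) 10 = \frac{11}{2} \cdot 10 = 55$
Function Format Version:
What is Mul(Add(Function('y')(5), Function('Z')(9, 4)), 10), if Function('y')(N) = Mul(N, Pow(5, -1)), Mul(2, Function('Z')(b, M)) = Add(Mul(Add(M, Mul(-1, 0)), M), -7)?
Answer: 55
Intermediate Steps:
Function('Z')(b, M) = Add(Rational(-7, 2), Mul(Rational(1, 2), Pow(M, 2))) (Function('Z')(b, M) = Mul(Rational(1, 2), Add(Mul(Add(M, Mul(-1, 0)), M), -7)) = Mul(Rational(1, 2), Add(Mul(Add(M, 0), M), -7)) = Mul(Rational(1, 2), Add(Mul(M, M), -7)) = Mul(Rational(1, 2), Add(Pow(M, 2), -7)) = Mul(Rational(1, 2), Add(-7, Pow(M, 2))) = Add(Rational(-7, 2), Mul(Rational(1, 2), Pow(M, 2))))
Function('y')(N) = Mul(Rational(1, 5), N) (Function('y')(N) = Mul(N, Rational(1, 5)) = Mul(Rational(1, 5), N))
Mul(Add(Function('y')(5), Function('Z')(9, 4)), 10) = Mul(Add(Mul(Rational(1, 5), 5), Add(Rational(-7, 2), Mul(Rational(1, 2), Pow(4, 2)))), 10) = Mul(Add(1, Add(Rational(-7, 2), Mul(Rational(1, 2), 16))), 10) = Mul(Add(1, Add(Rational(-7, 2), 8)), 10) = Mul(Add(1, Rational(9, 2)), 10) = Mul(Rational(11, 2), 10) = 55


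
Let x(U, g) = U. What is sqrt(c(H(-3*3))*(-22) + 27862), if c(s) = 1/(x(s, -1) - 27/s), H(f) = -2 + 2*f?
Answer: 3*sqrt(430730702)/373 ≈ 166.92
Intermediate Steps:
c(s) = 1/(s - 27/s)
sqrt(c(H(-3*3))*(-22) + 27862) = sqrt(((-2 + 2*(-3*3))/(-27 + (-2 + 2*(-3*3))**2))*(-22) + 27862) = sqrt(((-2 + 2*(-9))/(-27 + (-2 + 2*(-9))**2))*(-22) + 27862) = sqrt(((-2 - 18)/(-27 + (-2 - 18)**2))*(-22) + 27862) = sqrt(-20/(-27 + (-20)**2)*(-22) + 27862) = sqrt(-20/(-27 + 400)*(-22) + 27862) = sqrt(-20/373*(-22) + 27862) = sqrt(440/373 + 27862) = sqrt(10392966/373) = 3*sqrt(430730702)/373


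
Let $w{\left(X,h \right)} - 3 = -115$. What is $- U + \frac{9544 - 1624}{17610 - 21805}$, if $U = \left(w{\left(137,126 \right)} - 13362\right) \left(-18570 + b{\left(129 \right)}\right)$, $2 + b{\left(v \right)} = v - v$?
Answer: $- \frac{209950629976}{839} \approx -2.5024 \cdot 10^{8}$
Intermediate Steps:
$w{\left(X,h \right)} = -112$ ($w{\left(X,h \right)} = 3 - 115 = -112$)
$b{\left(v \right)} = -2$ ($b{\left(v \right)} = -2 + \left(v - v\right) = -2 + 0 = -2$)
$U = 250239128$ ($U = \left(-112 - 13362\right) \left(-18570 - 2\right) = \left(-13474\right) \left(-18572\right) = 250239128$)
$- U + \frac{9544 - 1624}{17610 - 21805} = \left(-1\right) 250239128 + \frac{9544 - 1624}{17610 - 21805} = -250239128 + \frac{7920}{-4195} = -250239128 + 7920 \left(- \frac{1}{4195}\right) = -250239128 - \frac{1584}{839} = - \frac{209950629976}{839}$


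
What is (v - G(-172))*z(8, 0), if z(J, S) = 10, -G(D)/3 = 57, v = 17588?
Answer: 177590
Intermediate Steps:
G(D) = -171 (G(D) = -3*57 = -171)
(v - G(-172))*z(8, 0) = (17588 - 1*(-171))*10 = (17588 + 171)*10 = 17759*10 = 177590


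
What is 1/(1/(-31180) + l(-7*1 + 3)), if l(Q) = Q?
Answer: -31180/124721 ≈ -0.25000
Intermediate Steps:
1/(1/(-31180) + l(-7*1 + 3)) = 1/(1/(-31180) + (-7*1 + 3)) = 1/(-1/31180 + (-7 + 3)) = 1/(-1/31180 - 4) = 1/(-124721/31180) = -31180/124721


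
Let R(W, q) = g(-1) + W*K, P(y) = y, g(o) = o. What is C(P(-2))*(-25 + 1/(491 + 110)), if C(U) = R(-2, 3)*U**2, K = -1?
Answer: -60096/601 ≈ -99.993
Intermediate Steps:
R(W, q) = -1 - W (R(W, q) = -1 + W*(-1) = -1 - W)
C(U) = U**2 (C(U) = (-1 - 1*(-2))*U**2 = (-1 + 2)*U**2 = 1*U**2 = U**2)
C(P(-2))*(-25 + 1/(491 + 110)) = (-2)**2*(-25 + 1/(491 + 110)) = 4*(-25 + 1/601) = 4*(-15024/601) = -60096/601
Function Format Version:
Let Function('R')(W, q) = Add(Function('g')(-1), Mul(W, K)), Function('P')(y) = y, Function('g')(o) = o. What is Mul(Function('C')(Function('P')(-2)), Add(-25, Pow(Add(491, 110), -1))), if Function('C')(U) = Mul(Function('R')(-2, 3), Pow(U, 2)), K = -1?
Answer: Rational(-60096, 601) ≈ -99.993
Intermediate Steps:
Function('R')(W, q) = Add(-1, Mul(-1, W)) (Function('R')(W, q) = Add(-1, Mul(W, -1)) = Add(-1, Mul(-1, W)))
Function('C')(U) = Pow(U, 2) (Function('C')(U) = Mul(Add(-1, Mul(-1, -2)), Pow(U, 2)) = Mul(Add(-1, 2), Pow(U, 2)) = Mul(1, Pow(U, 2)) = Pow(U, 2))
Mul(Function('C')(Function('P')(-2)), Add(-25, Pow(Add(491, 110), -1))) = Mul(Pow(-2, 2), Add(-25, Pow(Add(491, 110), -1))) = Mul(4, Add(-25, Pow(601, -1))) = Mul(4, Add(-25, Rational(1, 601))) = Mul(4, Rational(-15024, 601)) = Rational(-60096, 601)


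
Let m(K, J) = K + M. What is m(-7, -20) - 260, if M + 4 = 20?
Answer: -251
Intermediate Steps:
M = 16 (M = -4 + 20 = 16)
m(K, J) = 16 + K (m(K, J) = K + 16 = 16 + K)
m(-7, -20) - 260 = (16 - 7) - 260 = 9 - 260 = -251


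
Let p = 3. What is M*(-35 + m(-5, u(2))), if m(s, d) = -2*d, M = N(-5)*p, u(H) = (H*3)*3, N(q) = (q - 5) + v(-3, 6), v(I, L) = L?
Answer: 852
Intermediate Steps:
N(q) = 1 + q (N(q) = (q - 5) + 6 = (-5 + q) + 6 = 1 + q)
u(H) = 9*H (u(H) = (3*H)*3 = 9*H)
M = -12 (M = (1 - 5)*3 = -4*3 = -12)
M*(-35 + m(-5, u(2))) = -12*(-35 - 18*2) = -12*(-35 - 2*18) = -12*(-35 - 36) = -12*(-71) = 852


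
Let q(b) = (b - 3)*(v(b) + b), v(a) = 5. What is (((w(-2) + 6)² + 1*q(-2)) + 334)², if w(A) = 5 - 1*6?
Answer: 118336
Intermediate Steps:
w(A) = -1 (w(A) = 5 - 6 = -1)
q(b) = (-3 + b)*(5 + b) (q(b) = (b - 3)*(5 + b) = (-3 + b)*(5 + b))
(((w(-2) + 6)² + 1*q(-2)) + 334)² = (((-1 + 6)² + 1*(-15 + (-2)² + 2*(-2))) + 334)² = ((5² + 1*(-15 + 4 - 4)) + 334)² = ((25 + 1*(-15)) + 334)² = ((25 - 15) + 334)² = (10 + 334)² = 344² = 118336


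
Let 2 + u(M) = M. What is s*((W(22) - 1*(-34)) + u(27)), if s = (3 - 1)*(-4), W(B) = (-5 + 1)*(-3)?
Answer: -568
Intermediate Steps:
u(M) = -2 + M
W(B) = 12 (W(B) = -4*(-3) = 12)
s = -8 (s = 2*(-4) = -8)
s*((W(22) - 1*(-34)) + u(27)) = -8*((12 - 1*(-34)) + (-2 + 27)) = -8*((12 + 34) + 25) = -8*(46 + 25) = -8*71 = -568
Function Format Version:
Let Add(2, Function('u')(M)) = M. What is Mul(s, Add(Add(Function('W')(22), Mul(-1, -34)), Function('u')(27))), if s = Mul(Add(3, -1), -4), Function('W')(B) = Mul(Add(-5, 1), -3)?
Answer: -568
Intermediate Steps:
Function('u')(M) = Add(-2, M)
Function('W')(B) = 12 (Function('W')(B) = Mul(-4, -3) = 12)
s = -8 (s = Mul(2, -4) = -8)
Mul(s, Add(Add(Function('W')(22), Mul(-1, -34)), Function('u')(27))) = Mul(-8, Add(Add(12, Mul(-1, -34)), Add(-2, 27))) = Mul(-8, Add(Add(12, 34), 25)) = Mul(-8, Add(46, 25)) = Mul(-8, 71) = -568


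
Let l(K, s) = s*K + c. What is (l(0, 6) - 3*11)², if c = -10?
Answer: 1849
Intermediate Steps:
l(K, s) = -10 + K*s (l(K, s) = s*K - 10 = K*s - 10 = -10 + K*s)
(l(0, 6) - 3*11)² = ((-10 + 0*6) - 3*11)² = ((-10 + 0) - 33)² = (-10 - 33)² = (-43)² = 1849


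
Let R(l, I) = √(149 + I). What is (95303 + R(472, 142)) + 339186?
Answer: 434489 + √291 ≈ 4.3451e+5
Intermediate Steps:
(95303 + R(472, 142)) + 339186 = (95303 + √(149 + 142)) + 339186 = (95303 + √291) + 339186 = 434489 + √291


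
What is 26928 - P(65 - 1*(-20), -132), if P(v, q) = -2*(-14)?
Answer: 26900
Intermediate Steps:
P(v, q) = 28
26928 - P(65 - 1*(-20), -132) = 26928 - 1*28 = 26928 - 28 = 26900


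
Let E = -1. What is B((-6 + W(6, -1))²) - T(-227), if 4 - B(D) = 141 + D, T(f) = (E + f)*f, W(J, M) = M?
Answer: -51942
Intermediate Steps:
T(f) = f*(-1 + f) (T(f) = (-1 + f)*f = f*(-1 + f))
B(D) = -137 - D (B(D) = 4 - (141 + D) = 4 + (-141 - D) = -137 - D)
B((-6 + W(6, -1))²) - T(-227) = (-137 - (-6 - 1)²) - (-227)*(-1 - 227) = (-137 - 1*(-7)²) - (-227)*(-228) = (-137 - 1*49) - 1*51756 = (-137 - 49) - 51756 = -186 - 51756 = -51942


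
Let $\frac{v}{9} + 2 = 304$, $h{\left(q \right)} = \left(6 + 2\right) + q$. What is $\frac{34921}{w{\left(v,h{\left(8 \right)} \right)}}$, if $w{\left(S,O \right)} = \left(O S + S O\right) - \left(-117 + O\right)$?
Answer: $\frac{34921}{87077} \approx 0.40104$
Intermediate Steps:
$h{\left(q \right)} = 8 + q$
$v = 2718$ ($v = -18 + 9 \cdot 304 = -18 + 2736 = 2718$)
$w{\left(S,O \right)} = 117 - O + 2 O S$ ($w{\left(S,O \right)} = \left(O S + O S\right) + \left(\left(2 - O\right) + 115\right) = 2 O S - \left(-117 + O\right) = 117 - O + 2 O S$)
$\frac{34921}{w{\left(v,h{\left(8 \right)} \right)}} = \frac{34921}{117 - \left(8 + 8\right) + 2 \left(8 + 8\right) 2718} = \frac{34921}{117 - 16 + 2 \cdot 16 \cdot 2718} = \frac{34921}{117 - 16 + 86976} = \frac{34921}{87077}$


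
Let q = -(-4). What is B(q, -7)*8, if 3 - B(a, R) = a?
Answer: -8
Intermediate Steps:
q = 4 (q = -1*(-4) = 4)
B(a, R) = 3 - a
B(q, -7)*8 = (3 - 1*4)*8 = (3 - 4)*8 = -1*8 = -8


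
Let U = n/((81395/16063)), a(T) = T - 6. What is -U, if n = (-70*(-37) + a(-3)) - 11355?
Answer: 140936762/81395 ≈ 1731.5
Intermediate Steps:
a(T) = -6 + T
n = -8774 (n = (-70*(-37) + (-6 - 3)) - 11355 = (2590 - 9) - 11355 = 2581 - 11355 = -8774)
U = -140936762/81395 (U = -8774/(81395/16063) = -8774/(81395*(1/16063)) = -8774/81395/16063 = -8774*16063/81395 = -140936762/81395 ≈ -1731.5)
-U = -1*(-140936762/81395) = 140936762/81395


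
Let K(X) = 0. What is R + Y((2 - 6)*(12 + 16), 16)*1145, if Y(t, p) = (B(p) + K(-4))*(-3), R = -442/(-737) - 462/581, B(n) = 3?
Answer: -630379111/61171 ≈ -10305.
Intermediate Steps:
R = -11956/61171 (R = -442*(-1/737) - 462*1/581 = 442/737 - 66/83 = -11956/61171 ≈ -0.19545)
Y(t, p) = -9 (Y(t, p) = (3 + 0)*(-3) = 3*(-3) = -9)
R + Y((2 - 6)*(12 + 16), 16)*1145 = -11956/61171 - 9*1145 = -11956/61171 - 10305 = -630379111/61171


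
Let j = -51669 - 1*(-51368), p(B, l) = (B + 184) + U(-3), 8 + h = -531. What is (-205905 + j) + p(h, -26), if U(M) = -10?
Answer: -206571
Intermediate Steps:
h = -539 (h = -8 - 531 = -539)
p(B, l) = 174 + B (p(B, l) = (B + 184) - 10 = (184 + B) - 10 = 174 + B)
j = -301 (j = -51669 + 51368 = -301)
(-205905 + j) + p(h, -26) = (-205905 - 301) + (174 - 539) = -206206 - 365 = -206571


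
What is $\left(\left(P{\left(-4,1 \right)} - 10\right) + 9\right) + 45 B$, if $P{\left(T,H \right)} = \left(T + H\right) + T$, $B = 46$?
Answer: $2062$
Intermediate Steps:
$P{\left(T,H \right)} = H + 2 T$ ($P{\left(T,H \right)} = \left(H + T\right) + T = H + 2 T$)
$\left(\left(P{\left(-4,1 \right)} - 10\right) + 9\right) + 45 B = \left(\left(\left(1 + 2 \left(-4\right)\right) - 10\right) + 9\right) + 45 \cdot 46 = \left(\left(\left(1 - 8\right) - 10\right) + 9\right) + 2070 = \left(\left(-7 - 10\right) + 9\right) + 2070 = \left(-17 + 9\right) + 2070 = -8 + 2070 = 2062$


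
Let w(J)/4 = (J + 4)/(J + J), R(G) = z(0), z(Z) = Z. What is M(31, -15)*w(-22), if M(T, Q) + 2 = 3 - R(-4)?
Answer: 18/11 ≈ 1.6364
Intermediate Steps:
R(G) = 0
w(J) = 2*(4 + J)/J (w(J) = 4*((J + 4)/(J + J)) = 4*((4 + J)/((2*J))) = 4*((4 + J)*(1/(2*J))) = 4*((4 + J)/(2*J)) = 2*(4 + J)/J)
M(T, Q) = 1 (M(T, Q) = -2 + (3 - 1*0) = -2 + (3 + 0) = -2 + 3 = 1)
M(31, -15)*w(-22) = 1*(2 + 8/(-22)) = 1*(2 + 8*(-1/22)) = 1*(2 - 4/11) = 1*(18/11) = 18/11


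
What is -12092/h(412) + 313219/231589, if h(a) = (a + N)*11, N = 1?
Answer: -1377420271/1052108827 ≈ -1.3092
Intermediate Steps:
h(a) = 11 + 11*a (h(a) = (a + 1)*11 = (1 + a)*11 = 11 + 11*a)
-12092/h(412) + 313219/231589 = -12092/(11 + 11*412) + 313219/231589 = -12092/(11 + 4532) + 313219*(1/231589) = -12092/4543 + 313219/231589 = -1377420271/1052108827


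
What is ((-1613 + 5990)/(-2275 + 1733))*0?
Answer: 0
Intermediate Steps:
((-1613 + 5990)/(-2275 + 1733))*0 = (4377/(-542))*0 = (4377*(-1/542))*0 = -4377/542*0 = 0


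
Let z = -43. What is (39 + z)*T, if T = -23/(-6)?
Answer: -46/3 ≈ -15.333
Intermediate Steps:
T = 23/6 (T = -23*(-⅙) = 23/6 ≈ 3.8333)
(39 + z)*T = (39 - 43)*(23/6) = -4*23/6 = -46/3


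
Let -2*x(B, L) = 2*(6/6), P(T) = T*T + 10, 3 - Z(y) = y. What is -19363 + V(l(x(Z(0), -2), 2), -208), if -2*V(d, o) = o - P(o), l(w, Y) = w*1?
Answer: 2378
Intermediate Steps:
Z(y) = 3 - y
P(T) = 10 + T² (P(T) = T² + 10 = 10 + T²)
x(B, L) = -1 (x(B, L) = -6/6 = -1)
l(w, Y) = w
V(d, o) = 5 + o²/2 - o/2 (V(d, o) = -(o - (10 + o²))/2 = -(o + (-10 - o²))/2 = -(-10 + o - o²)/2 = 5 + o²/2 - o/2)
-19363 + V(l(x(Z(0), -2), 2), -208) = -19363 + (5 + (½)*(-208)² - ½*(-208)) = -19363 + (5 + (½)*43264 + 104) = -19363 + (5 + 21632 + 104) = -19363 + 21741 = 2378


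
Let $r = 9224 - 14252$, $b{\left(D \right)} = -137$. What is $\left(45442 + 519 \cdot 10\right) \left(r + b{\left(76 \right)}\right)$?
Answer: $-261514280$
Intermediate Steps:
$r = -5028$ ($r = 9224 - 14252 = -5028$)
$\left(45442 + 519 \cdot 10\right) \left(r + b{\left(76 \right)}\right) = \left(45442 + 519 \cdot 10\right) \left(-5028 - 137\right) = \left(45442 + 5190\right) \left(-5165\right) = 50632 \left(-5165\right) = -261514280$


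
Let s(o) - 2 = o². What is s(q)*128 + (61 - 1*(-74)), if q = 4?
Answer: 2439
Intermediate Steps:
s(o) = 2 + o²
s(q)*128 + (61 - 1*(-74)) = (2 + 4²)*128 + (61 - 1*(-74)) = (2 + 16)*128 + (61 + 74) = 18*128 + 135 = 2304 + 135 = 2439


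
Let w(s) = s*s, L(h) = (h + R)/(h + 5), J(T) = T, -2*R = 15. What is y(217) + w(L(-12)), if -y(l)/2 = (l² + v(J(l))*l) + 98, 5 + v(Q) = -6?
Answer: -17560079/196 ≈ -89592.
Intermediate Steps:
R = -15/2 (R = -½*15 = -15/2 ≈ -7.5000)
v(Q) = -11 (v(Q) = -5 - 6 = -11)
L(h) = (-15/2 + h)/(5 + h) (L(h) = (h - 15/2)/(h + 5) = (-15/2 + h)/(5 + h))
y(l) = -196 - 2*l² + 22*l (y(l) = -2*((l² - 11*l) + 98) = -2*(98 + l² - 11*l) = -196 - 2*l² + 22*l)
w(s) = s²
y(217) + w(L(-12)) = (-196 - 2*217² + 22*217) + ((-15/2 - 12)/(5 - 12))² = (-196 - 2*47089 + 4774) + (-39/2/(-7))² = (-196 - 94178 + 4774) + (-⅐*(-39/2))² = -89600 + (39/14)² = -89600 + 1521/196 = -17560079/196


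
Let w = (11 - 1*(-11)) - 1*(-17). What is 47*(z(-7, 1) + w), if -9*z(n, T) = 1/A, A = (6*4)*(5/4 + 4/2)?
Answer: 1286719/702 ≈ 1832.9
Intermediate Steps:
w = 39 (w = (11 + 11) + 17 = 22 + 17 = 39)
A = 78 (A = 24*(5*(1/4) + 4*(1/2)) = 24*(5/4 + 2) = 24*(13/4) = 78)
z(n, T) = -1/702 (z(n, T) = -1/9/78 = -1/9*1/78 = -1/702)
47*(z(-7, 1) + w) = 47*(-1/702 + 39) = 47*(27377/702) = 1286719/702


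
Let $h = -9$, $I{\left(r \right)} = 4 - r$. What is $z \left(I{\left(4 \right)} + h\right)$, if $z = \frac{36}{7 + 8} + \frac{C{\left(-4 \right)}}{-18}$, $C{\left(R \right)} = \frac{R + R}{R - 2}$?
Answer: $- \frac{314}{15} \approx -20.933$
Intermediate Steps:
$C{\left(R \right)} = \frac{2 R}{-2 + R}$
$z = \frac{314}{135}$ ($z = \frac{36}{7 + 8} + \frac{2 \left(-4\right) \frac{1}{-2 - 4}}{-18} = \frac{36}{15} + 2 \left(-4\right) \frac{1}{-6} \left(- \frac{1}{18}\right) = 36 \cdot \frac{1}{15} + 2 \left(-4\right) \left(- \frac{1}{6}\right) \left(- \frac{1}{18}\right) = \frac{12}{5} + \frac{4}{3} \left(- \frac{1}{18}\right) = \frac{12}{5} - \frac{2}{27} = \frac{314}{135} \approx 2.3259$)
$z \left(I{\left(4 \right)} + h\right) = \frac{314 \left(\left(4 - 4\right) - 9\right)}{135} = \frac{314 \left(0 - 9\right)}{135} = \frac{314}{135} \left(-9\right) = - \frac{314}{15}$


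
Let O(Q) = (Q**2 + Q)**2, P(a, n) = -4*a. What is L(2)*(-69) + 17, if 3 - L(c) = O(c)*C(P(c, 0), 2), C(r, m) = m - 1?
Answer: 2294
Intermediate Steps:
C(r, m) = -1 + m
O(Q) = (Q + Q**2)**2
L(c) = 3 - c**2*(1 + c)**2 (L(c) = 3 - c**2*(1 + c)**2*(-1 + 2) = 3 - c**2*(1 + c)**2)
L(2)*(-69) + 17 = (3 - 1*2**2*(1 + 2)**2)*(-69) + 17 = (3 - 1*4*3**2)*(-69) + 17 = (3 - 1*4*9)*(-69) + 17 = (3 - 36)*(-69) + 17 = -33*(-69) + 17 = 2277 + 17 = 2294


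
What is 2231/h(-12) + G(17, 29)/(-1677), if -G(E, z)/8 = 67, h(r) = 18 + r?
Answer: 416067/1118 ≈ 372.15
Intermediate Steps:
G(E, z) = -536 (G(E, z) = -8*67 = -536)
2231/h(-12) + G(17, 29)/(-1677) = 2231/(18 - 12) - 536/(-1677) = 2231/6 - 536*(-1/1677) = 2231*(⅙) + 536/1677 = 2231/6 + 536/1677 = 416067/1118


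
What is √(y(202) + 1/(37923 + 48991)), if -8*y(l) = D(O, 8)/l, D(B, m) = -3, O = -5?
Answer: √575765226103/17556628 ≈ 0.043220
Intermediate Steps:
y(l) = 3/(8*l) (y(l) = -(-3)/(8*l) = 3/(8*l))
√(y(202) + 1/(37923 + 48991)) = √((3/8)/202 + 1/(37923 + 48991)) = √((3/8)*(1/202) + 1/86914) = √(3/1616 + 1/86914) = √(131179/70226512) = √575765226103/17556628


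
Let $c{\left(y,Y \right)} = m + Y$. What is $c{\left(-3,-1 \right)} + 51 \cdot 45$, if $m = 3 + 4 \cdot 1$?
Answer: $2301$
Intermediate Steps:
$m = 7$ ($m = 3 + 4 = 7$)
$c{\left(y,Y \right)} = 7 + Y$
$c{\left(-3,-1 \right)} + 51 \cdot 45 = \left(7 - 1\right) + 51 \cdot 45 = 6 + 2295 = 2301$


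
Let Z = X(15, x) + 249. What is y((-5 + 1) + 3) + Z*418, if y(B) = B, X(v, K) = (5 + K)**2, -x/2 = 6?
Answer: 124563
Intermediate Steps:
x = -12 (x = -2*6 = -12)
Z = 298 (Z = (5 - 12)**2 + 249 = (-7)**2 + 249 = 49 + 249 = 298)
y((-5 + 1) + 3) + Z*418 = ((-5 + 1) + 3) + 298*418 = (-4 + 3) + 124564 = -1 + 124564 = 124563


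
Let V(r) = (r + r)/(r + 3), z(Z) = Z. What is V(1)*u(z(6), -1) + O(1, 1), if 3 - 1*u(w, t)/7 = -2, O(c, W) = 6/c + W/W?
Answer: 49/2 ≈ 24.500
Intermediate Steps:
O(c, W) = 1 + 6/c (O(c, W) = 6/c + 1 = 1 + 6/c)
u(w, t) = 35 (u(w, t) = 21 - 7*(-2) = 21 + 14 = 35)
V(r) = 2*r/(3 + r) (V(r) = (2*r)/(3 + r) = 2*r/(3 + r))
V(1)*u(z(6), -1) + O(1, 1) = (2*1/(3 + 1))*35 + (6 + 1)/1 = (2*1/4)*35 + 1*7 = (2*1*(1/4))*35 + 7 = (1/2)*35 + 7 = 35/2 + 7 = 49/2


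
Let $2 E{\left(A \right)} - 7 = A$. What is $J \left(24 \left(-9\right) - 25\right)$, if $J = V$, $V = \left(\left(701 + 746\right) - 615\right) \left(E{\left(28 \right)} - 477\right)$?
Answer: $92135264$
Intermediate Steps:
$E{\left(A \right)} = \frac{7}{2} + \frac{A}{2}$
$V = -382304$ ($V = \left(\left(701 + 746\right) - 615\right) \left(\left(\frac{7}{2} + \frac{1}{2} \cdot 28\right) - 477\right) = \left(1447 - 615\right) \left(\left(\frac{7}{2} + 14\right) - 477\right) = 832 \left(\frac{35}{2} - 477\right) = 832 \left(- \frac{919}{2}\right) = -382304$)
$J = -382304$
$J \left(24 \left(-9\right) - 25\right) = - 382304 \left(24 \left(-9\right) - 25\right) = - 382304 \left(-216 - 25\right) = \left(-382304\right) \left(-241\right) = 92135264$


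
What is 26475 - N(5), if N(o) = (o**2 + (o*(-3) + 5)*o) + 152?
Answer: 26348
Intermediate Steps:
N(o) = 152 + o**2 + o*(5 - 3*o) (N(o) = (o**2 + (-3*o + 5)*o) + 152 = (o**2 + (5 - 3*o)*o) + 152 = (o**2 + o*(5 - 3*o)) + 152 = 152 + o**2 + o*(5 - 3*o))
26475 - N(5) = 26475 - (152 - 2*5**2 + 5*5) = 26475 - (152 - 2*25 + 25) = 26475 - (152 - 50 + 25) = 26475 - 1*127 = 26475 - 127 = 26348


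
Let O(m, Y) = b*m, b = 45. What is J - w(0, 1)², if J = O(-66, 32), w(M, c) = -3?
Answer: -2979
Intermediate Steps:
O(m, Y) = 45*m
J = -2970 (J = 45*(-66) = -2970)
J - w(0, 1)² = -2970 - 1*(-3)² = -2970 - 1*9 = -2970 - 9 = -2979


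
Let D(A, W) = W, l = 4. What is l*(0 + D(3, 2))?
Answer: 8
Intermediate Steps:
l*(0 + D(3, 2)) = 4*(0 + 2) = 4*2 = 8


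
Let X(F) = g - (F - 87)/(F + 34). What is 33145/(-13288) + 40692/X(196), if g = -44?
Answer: -124703558285/135922952 ≈ -917.46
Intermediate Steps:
X(F) = -44 - (-87 + F)/(34 + F) (X(F) = -44 - (F - 87)/(F + 34) = -44 - (-87 + F)/(34 + F))
33145/(-13288) + 40692/X(196) = 33145/(-13288) + 40692/(((-1409 - 45*196)/(34 + 196))) = 33145*(-1/13288) + 40692/(((-1409 - 8820)/230)) = -33145/13288 + 40692/(((1/230)*(-10229))) = -33145/13288 + 40692/(-10229/230) = -33145/13288 + 40692*(-230/10229) = -33145/13288 - 9359160/10229 = -124703558285/135922952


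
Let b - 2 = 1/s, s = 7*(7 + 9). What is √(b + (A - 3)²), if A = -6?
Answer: 3*√7231/28 ≈ 9.1109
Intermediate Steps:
s = 112 (s = 7*16 = 112)
b = 225/112 (b = 2 + 1/112 = 225/112 ≈ 2.0089)
√(b + (A - 3)²) = √(225/112 + (-6 - 3)²) = √(225/112 + (-9)²) = √(225/112 + 81) = √(9297/112) = 3*√7231/28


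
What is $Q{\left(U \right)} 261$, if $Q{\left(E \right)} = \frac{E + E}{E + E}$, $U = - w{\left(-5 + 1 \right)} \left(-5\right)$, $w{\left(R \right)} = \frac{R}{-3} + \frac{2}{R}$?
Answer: $261$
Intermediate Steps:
$w{\left(R \right)} = \frac{2}{R} - \frac{R}{3}$ ($w{\left(R \right)} = R \left(- \frac{1}{3}\right) + \frac{2}{R} = - \frac{R}{3} + \frac{2}{R} = \frac{2}{R} - \frac{R}{3}$)
$U = \frac{25}{6}$ ($U = - (\frac{2}{-5 + 1} - \frac{-5 + 1}{3}) \left(-5\right) = - (\frac{2}{-4} - - \frac{4}{3}) \left(-5\right) = - (2 \left(- \frac{1}{4}\right) + \frac{4}{3}) \left(-5\right) = - (- \frac{1}{2} + \frac{4}{3}) \left(-5\right) = \left(-1\right) \frac{5}{6} \left(-5\right) = \left(- \frac{5}{6}\right) \left(-5\right) = \frac{25}{6} \approx 4.1667$)
$Q{\left(E \right)} = 1$ ($Q{\left(E \right)} = \frac{2 E}{2 E} = 2 E \frac{1}{2 E} = 1$)
$Q{\left(U \right)} 261 = 1 \cdot 261 = 261$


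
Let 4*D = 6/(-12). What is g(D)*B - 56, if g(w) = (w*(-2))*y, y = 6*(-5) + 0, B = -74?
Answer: 499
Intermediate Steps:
y = -30 (y = -30 + 0 = -30)
D = -⅛ (D = (6/(-12))/4 = (6*(-1/12))/4 = (¼)*(-½) = -⅛ ≈ -0.12500)
g(w) = 60*w (g(w) = (w*(-2))*(-30) = -2*w*(-30) = 60*w)
g(D)*B - 56 = (60*(-⅛))*(-74) - 56 = -15/2*(-74) - 56 = 555 - 56 = 499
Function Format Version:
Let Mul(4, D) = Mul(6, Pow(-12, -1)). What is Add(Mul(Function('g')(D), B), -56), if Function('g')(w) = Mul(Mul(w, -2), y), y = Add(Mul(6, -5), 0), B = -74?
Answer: 499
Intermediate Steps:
y = -30 (y = Add(-30, 0) = -30)
D = Rational(-1, 8) (D = Mul(Rational(1, 4), Mul(6, Pow(-12, -1))) = Mul(Rational(1, 4), Mul(6, Rational(-1, 12))) = Mul(Rational(1, 4), Rational(-1, 2)) = Rational(-1, 8) ≈ -0.12500)
Function('g')(w) = Mul(60, w) (Function('g')(w) = Mul(Mul(w, -2), -30) = Mul(Mul(-2, w), -30) = Mul(60, w))
Add(Mul(Function('g')(D), B), -56) = Add(Mul(Mul(60, Rational(-1, 8)), -74), -56) = Add(Mul(Rational(-15, 2), -74), -56) = Add(555, -56) = 499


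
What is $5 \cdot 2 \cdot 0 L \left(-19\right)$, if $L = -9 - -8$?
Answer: $0$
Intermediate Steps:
$L = -1$ ($L = -9 + \left(-3 + 11\right) = -9 + 8 = -1$)
$5 \cdot 2 \cdot 0 L \left(-19\right) = 5 \cdot 2 \cdot 0 \left(-1\right) \left(-19\right) = 10 \cdot 0 \left(-1\right) \left(-19\right) = 0 \left(-1\right) \left(-19\right) = 0 \left(-19\right) = 0$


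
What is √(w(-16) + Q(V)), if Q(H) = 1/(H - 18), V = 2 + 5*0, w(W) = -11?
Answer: I*√177/4 ≈ 3.326*I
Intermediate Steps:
V = 2 (V = 2 + 0 = 2)
Q(H) = 1/(-18 + H)
√(w(-16) + Q(V)) = √(-11 + 1/(-18 + 2)) = √(-11 + 1/(-16)) = √(-11 - 1/16) = √(-177/16) = I*√177/4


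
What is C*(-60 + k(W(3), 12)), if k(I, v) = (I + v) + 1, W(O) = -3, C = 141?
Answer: -7050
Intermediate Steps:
k(I, v) = 1 + I + v
C*(-60 + k(W(3), 12)) = 141*(-60 + (1 - 3 + 12)) = 141*(-60 + 10) = 141*(-50) = -7050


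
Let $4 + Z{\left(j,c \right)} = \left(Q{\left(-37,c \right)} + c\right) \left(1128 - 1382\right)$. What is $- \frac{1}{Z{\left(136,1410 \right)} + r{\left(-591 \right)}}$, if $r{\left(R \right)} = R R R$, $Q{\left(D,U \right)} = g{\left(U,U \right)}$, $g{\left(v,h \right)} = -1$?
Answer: $\frac{1}{206782961} \approx 4.836 \cdot 10^{-9}$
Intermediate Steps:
$Q{\left(D,U \right)} = -1$
$r{\left(R \right)} = R^{3}$ ($r{\left(R \right)} = R^{2} R = R^{3}$)
$Z{\left(j,c \right)} = 250 - 254 c$ ($Z{\left(j,c \right)} = -4 + \left(-1 + c\right) \left(1128 - 1382\right) = -4 + \left(-1 + c\right) \left(-254\right) = -4 - \left(-254 + 254 c\right) = 250 - 254 c$)
$- \frac{1}{Z{\left(136,1410 \right)} + r{\left(-591 \right)}} = - \frac{1}{\left(250 - 358140\right) + \left(-591\right)^{3}} = - \frac{1}{\left(250 - 358140\right) - 206425071} = - \frac{1}{-357890 - 206425071} = - \frac{1}{-206782961} = \left(-1\right) \left(- \frac{1}{206782961}\right) = \frac{1}{206782961}$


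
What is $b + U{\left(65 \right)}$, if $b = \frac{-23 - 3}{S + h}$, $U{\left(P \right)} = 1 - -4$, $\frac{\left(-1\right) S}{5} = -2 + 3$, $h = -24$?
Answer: $\frac{171}{29} \approx 5.8966$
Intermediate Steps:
$S = -5$ ($S = - 5 \left(-2 + 3\right) = \left(-5\right) 1 = -5$)
$U{\left(P \right)} = 5$ ($U{\left(P \right)} = 1 + 4 = 5$)
$b = \frac{26}{29}$ ($b = \frac{-23 - 3}{-5 - 24} = - \frac{26}{-29} = \left(-26\right) \left(- \frac{1}{29}\right) = \frac{26}{29} \approx 0.89655$)
$b + U{\left(65 \right)} = \frac{26}{29} + 5 = \frac{171}{29}$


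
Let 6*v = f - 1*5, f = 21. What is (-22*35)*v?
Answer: -6160/3 ≈ -2053.3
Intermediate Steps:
v = 8/3 (v = (21 - 1*5)/6 = (21 - 5)/6 = (1/6)*16 = 8/3 ≈ 2.6667)
(-22*35)*v = -22*35*(8/3) = -770*8/3 = -6160/3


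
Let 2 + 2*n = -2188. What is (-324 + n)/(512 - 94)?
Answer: -129/38 ≈ -3.3947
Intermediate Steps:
n = -1095 (n = -1 + (1/2)*(-2188) = -1 - 1094 = -1095)
(-324 + n)/(512 - 94) = (-324 - 1095)/(512 - 94) = -1419/418 = -1419*1/418 = -129/38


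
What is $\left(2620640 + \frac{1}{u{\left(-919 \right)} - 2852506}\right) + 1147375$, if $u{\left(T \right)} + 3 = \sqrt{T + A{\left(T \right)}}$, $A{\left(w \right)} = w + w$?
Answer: $\frac{30659613080764699061}{8136807597838} - \frac{i \sqrt{2757}}{8136807597838} \approx 3.768 \cdot 10^{6} - 6.453 \cdot 10^{-12} i$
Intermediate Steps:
$A{\left(w \right)} = 2 w$
$u{\left(T \right)} = -3 + \sqrt{3} \sqrt{T}$ ($u{\left(T \right)} = -3 + \sqrt{T + 2 T} = -3 + \sqrt{3 T} = -3 + \sqrt{3} \sqrt{T}$)
$\left(2620640 + \frac{1}{u{\left(-919 \right)} - 2852506}\right) + 1147375 = \left(2620640 + \frac{1}{\left(-3 + \sqrt{3} \sqrt{-919}\right) - 2852506}\right) + 1147375 = \left(2620640 + \frac{1}{\left(-3 + \sqrt{3} i \sqrt{919}\right) - 2852506}\right) + 1147375 = \left(2620640 + \frac{1}{\left(-3 + i \sqrt{2757}\right) - 2852506}\right) + 1147375 = \left(2620640 + \frac{1}{-2852509 + i \sqrt{2757}}\right) + 1147375 = 3768015 + \frac{1}{-2852509 + i \sqrt{2757}}$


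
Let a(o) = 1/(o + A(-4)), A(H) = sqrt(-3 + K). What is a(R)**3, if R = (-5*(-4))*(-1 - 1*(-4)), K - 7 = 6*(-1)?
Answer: (60 + I*sqrt(2))**(-3) ≈ 4.6142e-6 - 3.2676e-7*I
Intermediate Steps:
K = 1 (K = 7 + 6*(-1) = 7 - 6 = 1)
A(H) = I*sqrt(2) (A(H) = sqrt(-3 + 1) = sqrt(-2) = I*sqrt(2))
R = 60 (R = 20*(-1 + 4) = 20*3 = 60)
a(o) = 1/(o + I*sqrt(2))
a(R)**3 = (1/(60 + I*sqrt(2)))**3 = (60 + I*sqrt(2))**(-3)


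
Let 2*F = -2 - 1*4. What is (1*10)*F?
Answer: -30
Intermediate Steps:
F = -3 (F = (-2 - 1*4)/2 = (-2 - 4)/2 = (1/2)*(-6) = -3)
(1*10)*F = (1*10)*(-3) = 10*(-3) = -30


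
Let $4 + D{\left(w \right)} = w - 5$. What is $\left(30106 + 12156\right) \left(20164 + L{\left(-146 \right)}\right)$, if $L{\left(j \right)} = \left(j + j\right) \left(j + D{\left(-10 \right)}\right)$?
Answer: $2888354128$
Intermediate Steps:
$D{\left(w \right)} = -9 + w$ ($D{\left(w \right)} = -4 + \left(w - 5\right) = -4 + \left(-5 + w\right) = -9 + w$)
$L{\left(j \right)} = 2 j \left(-19 + j\right)$ ($L{\left(j \right)} = \left(j + j\right) \left(j - 19\right) = 2 j \left(j - 19\right) = 2 j \left(-19 + j\right)$)
$\left(30106 + 12156\right) \left(20164 + L{\left(-146 \right)}\right) = \left(30106 + 12156\right) \left(20164 + 2 \left(-146\right) \left(-19 - 146\right)\right) = 42262 \left(20164 + 2 \left(-146\right) \left(-165\right)\right) = 42262 \left(20164 + 48180\right) = 42262 \cdot 68344 = 2888354128$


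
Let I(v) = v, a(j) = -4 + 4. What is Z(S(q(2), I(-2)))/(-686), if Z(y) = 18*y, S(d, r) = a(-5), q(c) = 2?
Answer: 0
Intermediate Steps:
a(j) = 0
S(d, r) = 0
Z(S(q(2), I(-2)))/(-686) = (18*0)/(-686) = 0*(-1/686) = 0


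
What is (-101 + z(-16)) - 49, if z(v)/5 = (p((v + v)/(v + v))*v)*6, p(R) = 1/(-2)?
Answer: 90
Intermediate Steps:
p(R) = -½
z(v) = -15*v (z(v) = 5*(-v/2*6) = 5*(-3*v) = -15*v)
(-101 + z(-16)) - 49 = (-101 - 15*(-16)) - 49 = (-101 + 240) - 49 = 139 - 49 = 90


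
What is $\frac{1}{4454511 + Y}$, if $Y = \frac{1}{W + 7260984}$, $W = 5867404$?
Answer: $\frac{13128388}{58480548758269} \approx 2.2449 \cdot 10^{-7}$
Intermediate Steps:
$Y = \frac{1}{13128388}$ ($Y = \frac{1}{5867404 + 7260984} = \frac{1}{13128388} \approx 7.6171 \cdot 10^{-8}$)
$\frac{1}{4454511 + Y} = \frac{1}{4454511 + \frac{1}{13128388}} = \frac{1}{\frac{58480548758269}{13128388}} = \frac{13128388}{58480548758269}$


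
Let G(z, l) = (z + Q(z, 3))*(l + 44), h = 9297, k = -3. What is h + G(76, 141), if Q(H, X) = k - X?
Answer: 22247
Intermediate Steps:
Q(H, X) = -3 - X
G(z, l) = (-6 + z)*(44 + l) (G(z, l) = (z + (-3 - 1*3))*(l + 44) = (z + (-3 - 3))*(44 + l) = (z - 6)*(44 + l) = (-6 + z)*(44 + l))
h + G(76, 141) = 9297 + (-264 - 6*141 + 44*76 + 141*76) = 9297 + (-264 - 846 + 3344 + 10716) = 9297 + 12950 = 22247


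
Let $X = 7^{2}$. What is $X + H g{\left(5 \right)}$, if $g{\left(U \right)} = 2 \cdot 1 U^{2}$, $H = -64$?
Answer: $-3151$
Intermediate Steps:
$g{\left(U \right)} = 2 U^{2}$
$X = 49$
$X + H g{\left(5 \right)} = 49 - 64 \cdot 2 \cdot 5^{2} = 49 - 64 \cdot 2 \cdot 25 = 49 - 3200 = -3151$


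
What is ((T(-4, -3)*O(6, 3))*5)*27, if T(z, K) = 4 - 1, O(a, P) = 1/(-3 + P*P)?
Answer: 135/2 ≈ 67.500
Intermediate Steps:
O(a, P) = 1/(-3 + P**2)
T(z, K) = 3
((T(-4, -3)*O(6, 3))*5)*27 = ((3/(-3 + 3**2))*5)*27 = ((3/(-3 + 9))*5)*27 = ((3/6)*5)*27 = ((3*(1/6))*5)*27 = ((1/2)*5)*27 = (5/2)*27 = 135/2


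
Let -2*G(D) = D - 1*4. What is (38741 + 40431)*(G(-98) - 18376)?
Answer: -1450826900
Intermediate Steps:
G(D) = 2 - D/2 (G(D) = -(D - 1*4)/2 = -(D - 4)/2 = -(-4 + D)/2 = 2 - D/2)
(38741 + 40431)*(G(-98) - 18376) = (38741 + 40431)*((2 - ½*(-98)) - 18376) = 79172*((2 + 49) - 18376) = 79172*(51 - 18376) = 79172*(-18325) = -1450826900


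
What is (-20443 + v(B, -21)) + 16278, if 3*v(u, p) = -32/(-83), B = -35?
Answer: -1037053/249 ≈ -4164.9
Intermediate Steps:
v(u, p) = 32/249 (v(u, p) = (-32/(-83))/3 = (-32*(-1/83))/3 = (⅓)*(32/83) = 32/249)
(-20443 + v(B, -21)) + 16278 = (-20443 + 32/249) + 16278 = -5090275/249 + 16278 = -1037053/249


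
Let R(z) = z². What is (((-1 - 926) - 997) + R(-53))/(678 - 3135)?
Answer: -295/819 ≈ -0.36020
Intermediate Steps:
(((-1 - 926) - 997) + R(-53))/(678 - 3135) = (((-1 - 926) - 997) + (-53)²)/(678 - 3135) = ((-927 - 997) + 2809)/(-2457) = (-1924 + 2809)*(-1/2457) = 885*(-1/2457) = -295/819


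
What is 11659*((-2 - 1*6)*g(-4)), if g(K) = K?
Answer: 373088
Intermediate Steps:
11659*((-2 - 1*6)*g(-4)) = 11659*((-2 - 1*6)*(-4)) = 11659*((-2 - 6)*(-4)) = 11659*(-8*(-4)) = 11659*32 = 373088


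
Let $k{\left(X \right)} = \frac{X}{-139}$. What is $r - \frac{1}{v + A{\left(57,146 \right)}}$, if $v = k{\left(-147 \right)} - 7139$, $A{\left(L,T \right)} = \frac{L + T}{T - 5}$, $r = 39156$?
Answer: $\frac{5476683840051}{139868317} \approx 39156.0$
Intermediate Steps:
$k{\left(X \right)} = - \frac{X}{139}$ ($k{\left(X \right)} = X \left(- \frac{1}{139}\right) = - \frac{X}{139}$)
$A{\left(L,T \right)} = \frac{L + T}{-5 + T}$
$v = - \frac{992174}{139}$ ($v = \left(- \frac{1}{139}\right) \left(-147\right) - 7139 = \frac{147}{139} - 7139 = - \frac{992174}{139} \approx -7137.9$)
$r - \frac{1}{v + A{\left(57,146 \right)}} = 39156 - \frac{1}{- \frac{992174}{139} + \frac{57 + 146}{-5 + 146}} = 39156 - \frac{1}{- \frac{992174}{139} + \frac{1}{141} \cdot 203} = 39156 - \frac{1}{- \frac{992174}{139} + \frac{203}{141}} = 39156 - \frac{1}{- \frac{139868317}{19599}} = 39156 - - \frac{19599}{139868317} = 39156 + \frac{19599}{139868317} = \frac{5476683840051}{139868317}$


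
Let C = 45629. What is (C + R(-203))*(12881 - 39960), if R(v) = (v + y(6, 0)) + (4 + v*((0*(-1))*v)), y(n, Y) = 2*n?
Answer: -1230523918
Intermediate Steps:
R(v) = 16 + v (R(v) = (v + 2*6) + (4 + v*((0*(-1))*v)) = (v + 12) + (4 + v*(0*v)) = (12 + v) + (4 + v*0) = (12 + v) + (4 + 0) = (12 + v) + 4 = 16 + v)
(C + R(-203))*(12881 - 39960) = (45629 + (16 - 203))*(12881 - 39960) = (45629 - 187)*(-27079) = 45442*(-27079) = -1230523918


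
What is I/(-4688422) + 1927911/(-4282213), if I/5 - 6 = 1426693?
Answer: -39586005370877/20076821637886 ≈ -1.9717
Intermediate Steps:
I = 7133495 (I = 30 + 5*1426693 = 30 + 7133465 = 7133495)
I/(-4688422) + 1927911/(-4282213) = 7133495/(-4688422) + 1927911/(-4282213) = 7133495*(-1/4688422) + 1927911*(-1/4282213) = -7133495/4688422 - 1927911/4282213 = -39586005370877/20076821637886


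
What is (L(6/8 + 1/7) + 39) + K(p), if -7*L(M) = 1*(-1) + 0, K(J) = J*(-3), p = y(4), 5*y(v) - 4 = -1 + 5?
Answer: 1202/35 ≈ 34.343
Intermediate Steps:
y(v) = 8/5 (y(v) = 4/5 + (-1 + 5)/5 = 4/5 + (1/5)*4 = 4/5 + 4/5 = 8/5)
p = 8/5 ≈ 1.6000
K(J) = -3*J
L(M) = 1/7 (L(M) = -(1*(-1) + 0)/7 = -(-1 + 0)/7 = -1/7*(-1) = 1/7)
(L(6/8 + 1/7) + 39) + K(p) = (1/7 + 39) - 3*8/5 = 274/7 - 24/5 = 1202/35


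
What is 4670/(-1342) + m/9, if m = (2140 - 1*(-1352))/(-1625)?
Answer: -4054723/1090375 ≈ -3.7187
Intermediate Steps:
m = -3492/1625 (m = (2140 + 1352)*(-1/1625) = 3492*(-1/1625) = -3492/1625 ≈ -2.1489)
4670/(-1342) + m/9 = 4670/(-1342) - 3492/1625/9 = 4670*(-1/1342) - 3492/1625*⅑ = -2335/671 - 388/1625 = -4054723/1090375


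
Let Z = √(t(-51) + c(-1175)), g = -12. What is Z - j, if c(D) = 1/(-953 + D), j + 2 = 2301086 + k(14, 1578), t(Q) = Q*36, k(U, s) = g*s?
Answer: -2282148 + I*√519632197/532 ≈ -2.2821e+6 + 42.849*I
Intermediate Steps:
k(U, s) = -12*s
t(Q) = 36*Q
j = 2282148 (j = -2 + (2301086 - 12*1578) = -2 + (2301086 - 18936) = -2 + 2282150 = 2282148)
Z = I*√519632197/532 (Z = √(36*(-51) + 1/(-953 - 1175)) = √(-1836 + 1/(-2128)) = √(-1836 - 1/2128) = √(-3907009/2128) = I*√519632197/532 ≈ 42.849*I)
Z - j = I*√519632197/532 - 1*2282148 = I*√519632197/532 - 2282148 = -2282148 + I*√519632197/532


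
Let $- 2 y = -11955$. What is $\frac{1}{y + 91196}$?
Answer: $\frac{2}{194347} \approx 1.0291 \cdot 10^{-5}$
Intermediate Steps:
$y = \frac{11955}{2}$ ($y = \left(- \frac{1}{2}\right) \left(-11955\right) = \frac{11955}{2} \approx 5977.5$)
$\frac{1}{y + 91196} = \frac{1}{\frac{11955}{2} + 91196} = \frac{1}{\frac{194347}{2}} = \frac{2}{194347}$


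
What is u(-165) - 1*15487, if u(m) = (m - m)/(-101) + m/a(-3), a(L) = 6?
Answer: -31029/2 ≈ -15515.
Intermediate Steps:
u(m) = m/6 (u(m) = (m - m)/(-101) + m/6 = 0*(-1/101) + m*(⅙) = 0 + m/6 = m/6)
u(-165) - 1*15487 = (⅙)*(-165) - 1*15487 = -55/2 - 15487 = -31029/2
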